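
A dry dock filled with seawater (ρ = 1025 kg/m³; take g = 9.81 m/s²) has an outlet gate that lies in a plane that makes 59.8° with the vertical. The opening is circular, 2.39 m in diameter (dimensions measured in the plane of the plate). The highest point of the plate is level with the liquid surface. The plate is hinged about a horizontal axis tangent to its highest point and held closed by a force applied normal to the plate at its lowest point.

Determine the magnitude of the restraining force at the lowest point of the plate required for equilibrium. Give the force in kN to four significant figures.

P ≈ 16.95 kN

γ = ρg = 1025 × 9.81 / 1000 = 10.05525 kN/m³.
The plate makes 59.8° with the vertical, i.e. θ = 90° − 59.8° = 30.2° to the horizontal. Measuring y along the incline from the free-surface line, vertical depth h = y·sinθ with sinθ = 0.503020.
The centroid is at the centre, 1.195 m below the top of the plate, so y_c = 1.195 m and h_c = 1.195 × 0.503020 = 0.601109 m.
A = π(1.195)² = 4.48627 m².
Resultant F = γ·h_c·A = 10.05525 × 0.601109 × 4.48627 = 27.1164 kN.
I_c = πr⁴/4 = π × 1.195⁴/4 = 1.60163 m⁴.
Centre of pressure: y_p = y_c + I_c/(y_c·A) = 1.195 + 1.60163/(1.195 × 4.48627) = 1.195 + 0.298751 = 1.49375 m along the plane.
The resultant acts 1.195 + 0.298751 = 1.49375 m (along the plate) below the hinge at the top edge, so the moment about the hinge is M = F × 1.49375 = 27.1164 × 1.49375 = 40.5051 kN·m.
A normal force at the bottom, 2.39 m from the hinge, must supply this moment: P = 40.5051/2.39 = 16.9477 kN.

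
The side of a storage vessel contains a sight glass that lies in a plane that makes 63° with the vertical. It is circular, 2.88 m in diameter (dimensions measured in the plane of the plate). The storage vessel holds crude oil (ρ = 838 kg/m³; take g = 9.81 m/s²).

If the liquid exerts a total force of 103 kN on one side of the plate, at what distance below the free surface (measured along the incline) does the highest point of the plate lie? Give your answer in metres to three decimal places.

γ = ρg = 838 × 9.81 / 1000 = 8.22078 kN/m³.
A = π(1.44)² = 6.51441 m².
From F = γ·h_c·A, the centroid depth is h_c = 103/(8.22078 × 6.51441) = 1.92331 m.
The plate makes 63° with the vertical, i.e. θ = 90° − 63° = 27° to the horizontal. Measuring y along the incline from the free-surface line, vertical depth h = y·sinθ with sinθ = 0.453990.
Along the incline, y_c = h_c/sinθ = 1.92331/0.453990 = 4.23646 m.
The centroid is at the centre, 1.44 m below the top of the plate, so the highest point sits at y_top = 4.23646 − 1.44 = 2.79646 m along the incline.

y_top ≈ 2.796 m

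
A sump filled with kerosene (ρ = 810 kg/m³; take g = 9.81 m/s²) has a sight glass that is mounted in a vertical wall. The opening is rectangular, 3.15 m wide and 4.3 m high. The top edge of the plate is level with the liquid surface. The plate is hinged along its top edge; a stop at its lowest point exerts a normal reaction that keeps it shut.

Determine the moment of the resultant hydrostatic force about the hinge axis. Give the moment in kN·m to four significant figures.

M ≈ 663.4 kN·m

γ = ρg = 810 × 9.81 / 1000 = 7.9461 kN/m³.
The centroid lies 4.3/2 = 2.15 m below the top edge, so the centroid depth is h_c = 2.15 m.
A = 3.15 × 4.3 = 13.545 m².
Resultant F = γ·h_c·A = 7.9461 × 2.15 × 13.545 = 231.404 kN.
I_c = b·h³/12 = 3.15 × 4.3³/12 = 20.8706 m⁴.
Centre of pressure: y_p = y_c + I_c/(y_c·A) = 2.15 + 20.8706/(2.15 × 13.545) = 2.15 + 0.716667 = 2.86667 m along the plane.
The resultant acts 2.15 + 0.716667 = 2.86667 m (along the plate) below the hinge at the top edge, so the moment about the hinge is M = F × 2.86667 = 231.404 × 2.86667 = 663.359 kN·m.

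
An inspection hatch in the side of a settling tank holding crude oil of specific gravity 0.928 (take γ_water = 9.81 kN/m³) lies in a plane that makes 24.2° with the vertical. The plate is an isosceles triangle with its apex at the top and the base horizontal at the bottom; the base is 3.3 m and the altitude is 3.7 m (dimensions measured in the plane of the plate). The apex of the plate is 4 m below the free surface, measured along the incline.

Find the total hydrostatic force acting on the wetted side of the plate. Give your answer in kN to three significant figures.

F ≈ 328 kN

γ = 0.928 × 9.81 = 9.10368 kN/m³.
The plate makes 24.2° with the vertical, i.e. θ = 90° − 24.2° = 65.8° to the horizontal. Measuring y along the incline from the free-surface line, vertical depth h = y·sinθ with sinθ = 0.912120.
With the apex up, the centroid sits 2h/3 = 2 × 3.7/3 = 2.46667 m below the apex, so y_c = 4 + 2.46667 = 6.46667 m and h_c = 6.46667 × 0.912120 = 5.89838 m.
A = ½ × 3.3 × 3.7 = 6.105 m².
Resultant F = γ·h_c·A = 9.10368 × 5.89838 × 6.105 = 327.82 kN.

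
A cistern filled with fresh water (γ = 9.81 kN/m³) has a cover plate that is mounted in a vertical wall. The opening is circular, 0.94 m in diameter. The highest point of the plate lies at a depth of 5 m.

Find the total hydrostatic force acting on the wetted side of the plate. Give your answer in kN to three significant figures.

γ = 9.81 kN/m³.
The centroid is at the centre, 0.47 m below the top of the plate, so the centroid depth is h_c = 5 + 0.47 = 5.47 m.
A = π(0.47)² = 0.693978 m².
Resultant F = γ·h_c·A = 9.81 × 5.47 × 0.693978 = 37.2393 kN.

F ≈ 37.2 kN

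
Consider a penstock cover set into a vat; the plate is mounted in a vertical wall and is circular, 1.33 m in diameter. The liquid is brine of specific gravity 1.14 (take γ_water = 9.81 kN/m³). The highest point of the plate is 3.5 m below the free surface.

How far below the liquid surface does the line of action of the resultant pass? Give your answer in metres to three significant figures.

γ = 1.14 × 9.81 = 11.1834 kN/m³.
The centroid is at the centre, 0.665 m below the top of the plate, so the centroid depth is h_c = 3.5 + 0.665 = 4.165 m.
A = π(0.665)² = 1.38929 m².
Resultant F = γ·h_c·A = 11.1834 × 4.165 × 1.38929 = 64.7115 kN.
I_c = πr⁴/4 = π × 0.665⁴/4 = 0.153595 m⁴.
Centre of pressure: y_p = y_c + I_c/(y_c·A) = 4.165 + 0.153595/(4.165 × 1.38929) = 4.165 + 0.0265442 = 4.19154 m along the plane.

h_p = 4.19 m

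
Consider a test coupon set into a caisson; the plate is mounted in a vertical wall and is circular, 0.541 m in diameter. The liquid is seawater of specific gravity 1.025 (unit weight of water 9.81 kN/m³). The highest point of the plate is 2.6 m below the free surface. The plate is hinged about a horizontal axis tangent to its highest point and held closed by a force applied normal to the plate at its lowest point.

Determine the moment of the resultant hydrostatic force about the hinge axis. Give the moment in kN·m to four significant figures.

M ≈ 1.837 kN·m

γ = 1.025 × 9.81 = 10.05525 kN/m³.
The centroid is at the centre, 0.2705 m below the top of the plate, so the centroid depth is h_c = 2.6 + 0.2705 = 2.8705 m.
A = π(0.2705)² = 0.229871 m².
Resultant F = γ·h_c·A = 10.05525 × 2.8705 × 0.229871 = 6.6349 kN.
I_c = πr⁴/4 = π × 0.2705⁴/4 = 0.00420493 m⁴.
Centre of pressure: y_p = y_c + I_c/(y_c·A) = 2.8705 + 0.00420493/(2.8705 × 0.229871) = 2.8705 + 0.00637261 = 2.87687 m along the plane.
The resultant acts 0.2705 + 0.00637261 = 0.276873 m (along the plate) below the hinge at the top edge, so the moment about the hinge is M = F × 0.276873 = 6.6349 × 0.276873 = 1.83702 kN·m.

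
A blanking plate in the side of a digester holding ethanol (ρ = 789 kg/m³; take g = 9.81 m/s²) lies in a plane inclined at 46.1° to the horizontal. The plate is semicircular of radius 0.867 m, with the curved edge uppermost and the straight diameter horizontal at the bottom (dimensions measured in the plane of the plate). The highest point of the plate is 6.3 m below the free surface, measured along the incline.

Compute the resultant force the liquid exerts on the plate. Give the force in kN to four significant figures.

γ = ρg = 789 × 9.81 / 1000 = 7.74009 kN/m³.
Let θ = 46.1° be the plate's angle to the horizontal; measure y along the incline from where the plane meets the free surface. Vertical depth h = y·sinθ with sinθ = 0.720551.
The centroid lies 4r/(3π) = 0.367966 m above the diameter, so r − 4r/(3π) = 0.867 − 0.367966 = 0.499034 m below the topmost point, so y_c = 6.3 + 0.499034 = 6.79903 m and h_c = 6.79903 × 0.720551 = 4.89905 m.
A = πr²/2 = π × 0.867²/2 = 1.18075 m².
Resultant F = γ·h_c·A = 7.74009 × 4.89905 × 1.18075 = 44.773 kN.

F ≈ 44.77 kN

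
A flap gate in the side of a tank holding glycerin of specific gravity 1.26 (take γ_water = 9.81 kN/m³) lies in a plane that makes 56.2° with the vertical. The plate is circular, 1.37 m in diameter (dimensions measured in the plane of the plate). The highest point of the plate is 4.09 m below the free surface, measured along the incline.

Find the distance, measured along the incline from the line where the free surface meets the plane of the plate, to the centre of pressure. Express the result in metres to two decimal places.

y_p = 4.80 m

γ = 1.26 × 9.81 = 12.3606 kN/m³.
The plate makes 56.2° with the vertical, i.e. θ = 90° − 56.2° = 33.8° to the horizontal. Measuring y along the incline from the free-surface line, vertical depth h = y·sinθ with sinθ = 0.556296.
The centroid is at the centre, 0.685 m below the top of the plate, so y_c = 4.09 + 0.685 = 4.775 m and h_c = 4.775 × 0.556296 = 2.65631 m.
A = π(0.685)² = 1.47411 m².
Resultant F = γ·h_c·A = 12.3606 × 2.65631 × 1.47411 = 48.4003 kN.
I_c = πr⁴/4 = π × 0.685⁴/4 = 0.172923 m⁴.
Centre of pressure: y_p = y_c + I_c/(y_c·A) = 4.775 + 0.172923/(4.775 × 1.47411) = 4.775 + 0.0245669 = 4.79957 m along the plane.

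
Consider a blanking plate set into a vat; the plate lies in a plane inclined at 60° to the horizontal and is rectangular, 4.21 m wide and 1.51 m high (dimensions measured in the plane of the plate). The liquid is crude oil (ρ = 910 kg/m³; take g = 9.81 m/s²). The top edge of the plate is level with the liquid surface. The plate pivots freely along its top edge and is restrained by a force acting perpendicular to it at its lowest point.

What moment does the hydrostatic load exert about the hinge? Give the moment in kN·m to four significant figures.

γ = ρg = 910 × 9.81 / 1000 = 8.9271 kN/m³.
Let θ = 60° be the plate's angle to the horizontal; measure y along the incline from where the plane meets the free surface. Vertical depth h = y·sinθ with sinθ = 0.866025.
The centroid lies 1.51/2 = 0.755 m below the top edge, so y_c = 0.755 m and h_c = 0.755 × 0.866025 = 0.653849 m.
A = 4.21 × 1.51 = 6.3571 m².
Resultant F = γ·h_c·A = 8.9271 × 0.653849 × 6.3571 = 37.1062 kN.
I_c = b·h³/12 = 4.21 × 1.51³/12 = 1.2079 m⁴.
Centre of pressure: y_p = y_c + I_c/(y_c·A) = 0.755 + 1.2079/(0.755 × 6.3571) = 0.755 + 0.251666 = 1.00667 m along the plane.
The resultant acts 0.755 + 0.251666 = 1.00667 m (along the plate) below the hinge at the top edge, so the moment about the hinge is M = F × 1.00667 = 37.1062 × 1.00667 = 37.3537 kN·m.

M ≈ 37.35 kN·m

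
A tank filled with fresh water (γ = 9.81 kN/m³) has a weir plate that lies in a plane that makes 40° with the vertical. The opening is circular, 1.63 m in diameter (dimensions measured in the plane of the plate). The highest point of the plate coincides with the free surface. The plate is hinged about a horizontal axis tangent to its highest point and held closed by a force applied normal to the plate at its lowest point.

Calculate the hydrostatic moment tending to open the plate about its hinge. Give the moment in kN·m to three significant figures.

γ = 9.81 kN/m³.
The plate makes 40° with the vertical, i.e. θ = 90° − 40° = 50° to the horizontal. Measuring y along the incline from the free-surface line, vertical depth h = y·sinθ with sinθ = 0.766044.
The centroid is at the centre, 0.815 m below the top of the plate, so y_c = 0.815 m and h_c = 0.815 × 0.766044 = 0.624326 m.
A = π(0.815)² = 2.08672 m².
Resultant F = γ·h_c·A = 9.81 × 0.624326 × 2.08672 = 12.7804 kN.
I_c = πr⁴/4 = π × 0.815⁴/4 = 0.346514 m⁴.
Centre of pressure: y_p = y_c + I_c/(y_c·A) = 0.815 + 0.346514/(0.815 × 2.08672) = 0.815 + 0.203751 = 1.01875 m along the plane.
The resultant acts 0.815 + 0.203751 = 1.01875 m (along the plate) below the hinge at the top edge, so the moment about the hinge is M = F × 1.01875 = 12.7804 × 1.01875 = 13.02 kN·m.

M ≈ 13.0 kN·m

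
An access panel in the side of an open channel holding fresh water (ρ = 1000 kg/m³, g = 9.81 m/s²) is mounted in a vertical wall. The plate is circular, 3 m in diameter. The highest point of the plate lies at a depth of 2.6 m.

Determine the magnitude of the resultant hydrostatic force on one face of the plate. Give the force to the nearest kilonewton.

F ≈ 284 kN

γ = ρg = 1000 × 9.81 = 9810 N/m³ = 9.81 kN/m³.
The centroid is at the centre, 1.5 m below the top of the plate, so the centroid depth is h_c = 2.6 + 1.5 = 4.1 m.
A = π(1.5)² = 7.06858 m².
Resultant F = γ·h_c·A = 9.81 × 4.1 × 7.06858 = 284.305 kN.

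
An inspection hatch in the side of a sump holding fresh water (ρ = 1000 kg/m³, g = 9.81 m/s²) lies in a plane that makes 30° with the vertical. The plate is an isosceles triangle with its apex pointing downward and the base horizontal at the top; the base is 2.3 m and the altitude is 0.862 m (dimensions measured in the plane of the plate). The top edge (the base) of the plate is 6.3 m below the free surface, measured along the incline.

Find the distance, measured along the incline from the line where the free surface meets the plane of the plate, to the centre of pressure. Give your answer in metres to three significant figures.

y_p = 6.59 m

γ = ρg = 1000 × 9.81 = 9810 N/m³ = 9.81 kN/m³.
The plate makes 30° with the vertical, i.e. θ = 90° − 30° = 60° to the horizontal. Measuring y along the incline from the free-surface line, vertical depth h = y·sinθ with sinθ = 0.866025.
With the apex down, the centroid sits h/3 = 0.862/3 = 0.287333 m below the base (the top edge), so y_c = 6.3 + 0.287333 = 6.58733 m and h_c = 6.58733 × 0.866025 = 5.70479 m.
A = ½ × 2.3 × 0.862 = 0.9913 m².
Resultant F = γ·h_c·A = 9.81 × 5.70479 × 0.9913 = 55.4771 kN.
I_c = b·h³/36 = 2.3 × 0.862³/36 = 0.0409211 m⁴.
Centre of pressure: y_p = y_c + I_c/(y_c·A) = 6.58733 + 0.0409211/(6.58733 × 0.9913) = 6.58733 + 0.00626661 = 6.5936 m along the plane.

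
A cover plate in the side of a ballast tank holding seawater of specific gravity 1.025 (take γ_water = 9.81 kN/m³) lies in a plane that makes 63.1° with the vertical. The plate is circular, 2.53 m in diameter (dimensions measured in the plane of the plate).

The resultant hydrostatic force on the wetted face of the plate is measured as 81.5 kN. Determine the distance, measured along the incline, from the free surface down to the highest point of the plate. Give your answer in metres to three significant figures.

γ = 1.025 × 9.81 = 10.05525 kN/m³.
A = π(1.265)² = 5.02726 m².
From F = γ·h_c·A, the centroid depth is h_c = 81.5/(10.05525 × 5.02726) = 1.61225 m.
The plate makes 63.1° with the vertical, i.e. θ = 90° − 63.1° = 26.9° to the horizontal. Measuring y along the incline from the free-surface line, vertical depth h = y·sinθ with sinθ = 0.452435.
Along the incline, y_c = h_c/sinθ = 1.61225/0.452435 = 3.5635 m.
The centroid is at the centre, 1.265 m below the top of the plate, so the highest point sits at y_top = 3.5635 − 1.265 = 2.2985 m along the incline.

y_top ≈ 2.30 m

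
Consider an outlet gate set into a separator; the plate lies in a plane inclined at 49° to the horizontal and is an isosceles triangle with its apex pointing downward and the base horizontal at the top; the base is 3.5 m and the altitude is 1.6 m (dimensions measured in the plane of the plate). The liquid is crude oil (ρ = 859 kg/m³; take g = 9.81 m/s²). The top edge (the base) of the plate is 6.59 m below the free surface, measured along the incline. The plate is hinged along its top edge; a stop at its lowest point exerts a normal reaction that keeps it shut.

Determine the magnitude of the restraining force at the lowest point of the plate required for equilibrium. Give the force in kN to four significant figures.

P ≈ 43.87 kN

γ = ρg = 859 × 9.81 / 1000 = 8.42679 kN/m³.
Let θ = 49° be the plate's angle to the horizontal; measure y along the incline from where the plane meets the free surface. Vertical depth h = y·sinθ with sinθ = 0.754710.
With the apex down, the centroid sits h/3 = 1.6/3 = 0.533333 m below the base (the top edge), so y_c = 6.59 + 0.533333 = 7.12333 m and h_c = 7.12333 × 0.754710 = 5.37605 m.
A = ½ × 3.5 × 1.6 = 2.8 m².
Resultant F = γ·h_c·A = 8.42679 × 5.37605 × 2.8 = 126.848 kN.
I_c = b·h³/36 = 3.5 × 1.6³/36 = 0.398222 m⁴.
Centre of pressure: y_p = y_c + I_c/(y_c·A) = 7.12333 + 0.398222/(7.12333 × 2.8) = 7.12333 + 0.0199657 = 7.1433 m along the plane.
The resultant acts 0.533333 + 0.0199657 = 0.553299 m (along the plate) below the hinge at the top edge, so the moment about the hinge is M = F × 0.553299 = 126.848 × 0.553299 = 70.1849 kN·m.
A normal force at the bottom, 1.6 m from the hinge, must supply this moment: P = 70.1849/1.6 = 43.8656 kN.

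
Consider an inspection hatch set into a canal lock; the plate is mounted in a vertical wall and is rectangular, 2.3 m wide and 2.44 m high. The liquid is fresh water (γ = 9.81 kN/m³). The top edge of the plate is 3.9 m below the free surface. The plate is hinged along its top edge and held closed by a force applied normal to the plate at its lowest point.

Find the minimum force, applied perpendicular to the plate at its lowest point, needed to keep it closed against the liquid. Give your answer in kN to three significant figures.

P ≈ 152 kN

γ = 9.81 kN/m³.
The centroid lies 2.44/2 = 1.22 m below the top edge, so the centroid depth is h_c = 3.9 + 1.22 = 5.12 m.
A = 2.3 × 2.44 = 5.612 m².
Resultant F = γ·h_c·A = 9.81 × 5.12 × 5.612 = 281.875 kN.
I_c = b·h³/12 = 2.3 × 2.44³/12 = 2.7843 m⁴.
Centre of pressure: y_p = y_c + I_c/(y_c·A) = 5.12 + 2.7843/(5.12 × 5.612) = 5.12 + 0.096901 = 5.2169 m along the plane.
The resultant acts 1.22 + 0.096901 = 1.3169 m (along the plate) below the hinge at the top edge, so the moment about the hinge is M = F × 1.3169 = 281.875 × 1.3169 = 371.201 kN·m.
A normal force at the bottom, 2.44 m from the hinge, must supply this moment: P = 371.201/2.44 = 152.132 kN.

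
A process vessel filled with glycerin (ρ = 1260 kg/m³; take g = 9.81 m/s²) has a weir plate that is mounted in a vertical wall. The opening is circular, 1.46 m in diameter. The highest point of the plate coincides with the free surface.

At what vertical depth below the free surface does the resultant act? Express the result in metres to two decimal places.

γ = ρg = 1260 × 9.81 / 1000 = 12.3606 kN/m³.
The centroid is at the centre, 0.73 m below the top of the plate, so the centroid depth is h_c = 0.73 m.
A = π(0.73)² = 1.67415 m².
Resultant F = γ·h_c·A = 12.3606 × 0.73 × 1.67415 = 15.1063 kN.
I_c = πr⁴/4 = π × 0.73⁴/4 = 0.223039 m⁴.
Centre of pressure: y_p = y_c + I_c/(y_c·A) = 0.73 + 0.223039/(0.73 × 1.67415) = 0.73 + 0.1825 = 0.9125 m along the plane.

h_p = 0.91 m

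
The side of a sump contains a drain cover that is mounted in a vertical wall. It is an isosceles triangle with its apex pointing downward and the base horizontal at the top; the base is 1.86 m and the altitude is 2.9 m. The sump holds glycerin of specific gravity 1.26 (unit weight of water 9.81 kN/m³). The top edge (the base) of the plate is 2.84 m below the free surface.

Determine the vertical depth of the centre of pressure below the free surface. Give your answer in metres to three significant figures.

γ = 1.26 × 9.81 = 12.3606 kN/m³.
With the apex down, the centroid sits h/3 = 2.9/3 = 0.966667 m below the base (the top edge), so the centroid depth is h_c = 2.84 + 0.966667 = 3.80667 m.
A = ½ × 1.86 × 2.9 = 2.697 m².
Resultant F = γ·h_c·A = 12.3606 × 3.80667 × 2.697 = 126.901 kN.
I_c = b·h³/36 = 1.86 × 2.9³/36 = 1.2601 m⁴.
Centre of pressure: y_p = y_c + I_c/(y_c·A) = 3.80667 + 1.2601/(3.80667 × 2.697) = 3.80667 + 0.122738 = 3.92941 m along the plane.

h_p = 3.93 m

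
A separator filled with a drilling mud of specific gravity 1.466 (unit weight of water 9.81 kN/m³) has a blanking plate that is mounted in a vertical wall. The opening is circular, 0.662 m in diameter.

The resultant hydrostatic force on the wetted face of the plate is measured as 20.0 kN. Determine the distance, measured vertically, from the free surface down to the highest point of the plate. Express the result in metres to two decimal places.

d_top ≈ 3.71 m

γ = 1.466 × 9.81 = 14.38146 kN/m³.
A = π(0.331)² = 0.344196 m².
From F = γ·h_c·A, the centroid depth is h_c = 20.0/(14.38146 × 0.344196) = 4.04037 m.
The centroid is at the centre, 0.331 m below the top of the plate, so the highest point sits at h_top = 4.04037 − 0.331 = 3.70937 m below the surface.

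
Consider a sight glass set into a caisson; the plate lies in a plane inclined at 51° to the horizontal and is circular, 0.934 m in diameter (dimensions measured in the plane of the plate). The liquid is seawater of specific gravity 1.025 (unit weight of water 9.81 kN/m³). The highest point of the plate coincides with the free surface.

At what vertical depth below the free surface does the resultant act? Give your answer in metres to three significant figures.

γ = 1.025 × 9.81 = 10.05525 kN/m³.
Let θ = 51° be the plate's angle to the horizontal; measure y along the incline from where the plane meets the free surface. Vertical depth h = y·sinθ with sinθ = 0.777146.
The centroid is at the centre, 0.467 m below the top of the plate, so y_c = 0.467 m and h_c = 0.467 × 0.777146 = 0.362927 m.
A = π(0.467)² = 0.685147 m².
Resultant F = γ·h_c·A = 10.05525 × 0.362927 × 0.685147 = 2.50032 kN.
I_c = πr⁴/4 = π × 0.467⁴/4 = 0.0373557 m⁴.
Centre of pressure: y_p = y_c + I_c/(y_c·A) = 0.467 + 0.0373557/(0.467 × 0.685147) = 0.467 + 0.11675 = 0.58375 m along the plane.
Vertically, h_p = y_p·sinθ = 0.58375 × 0.777146 = 0.453659 m.

h_p = 0.454 m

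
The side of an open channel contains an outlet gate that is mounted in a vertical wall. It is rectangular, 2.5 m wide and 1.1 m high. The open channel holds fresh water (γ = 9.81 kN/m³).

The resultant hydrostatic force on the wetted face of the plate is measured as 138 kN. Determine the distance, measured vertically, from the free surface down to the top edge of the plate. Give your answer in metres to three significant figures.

γ = 9.81 kN/m³.
A = 2.5 × 1.1 = 2.75 m².
From F = γ·h_c·A, the centroid depth is h_c = 138/(9.81 × 2.75) = 5.11537 m.
The centroid lies 1.1/2 = 0.55 m below the top edge, so the top edge sits at h_top = 5.11537 − 0.55 = 4.56537 m below the surface.

d_top ≈ 4.57 m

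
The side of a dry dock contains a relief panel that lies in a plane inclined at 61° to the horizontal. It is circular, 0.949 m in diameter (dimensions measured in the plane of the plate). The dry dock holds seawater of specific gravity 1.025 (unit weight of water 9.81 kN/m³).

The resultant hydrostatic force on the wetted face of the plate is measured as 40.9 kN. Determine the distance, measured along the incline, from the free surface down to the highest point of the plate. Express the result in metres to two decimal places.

γ = 1.025 × 9.81 = 10.05525 kN/m³.
A = π(0.4745)² = 0.70733 m².
From F = γ·h_c·A, the centroid depth is h_c = 40.9/(10.05525 × 0.70733) = 5.75054 m.
Let θ = 61° be the plate's angle to the horizontal; measure y along the incline from where the plane meets the free surface. Vertical depth h = y·sinθ with sinθ = 0.874620.
Along the incline, y_c = h_c/sinθ = 5.75054/0.874620 = 6.5749 m.
The centroid is at the centre, 0.4745 m below the top of the plate, so the highest point sits at y_top = 6.5749 − 0.4745 = 6.1004 m along the incline.

y_top ≈ 6.10 m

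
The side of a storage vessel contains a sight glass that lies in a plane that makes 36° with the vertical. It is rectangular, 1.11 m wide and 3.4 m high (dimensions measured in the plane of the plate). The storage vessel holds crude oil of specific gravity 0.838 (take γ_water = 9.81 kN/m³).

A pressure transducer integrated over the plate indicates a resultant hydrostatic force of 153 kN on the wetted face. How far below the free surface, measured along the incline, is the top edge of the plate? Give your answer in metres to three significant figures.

y_top ≈ 4.40 m

γ = 0.838 × 9.81 = 8.22078 kN/m³.
A = 1.11 × 3.4 = 3.774 m².
From F = γ·h_c·A, the centroid depth is h_c = 153/(8.22078 × 3.774) = 4.93147 m.
The plate makes 36° with the vertical, i.e. θ = 90° − 36° = 54° to the horizontal. Measuring y along the incline from the free-surface line, vertical depth h = y·sinθ with sinθ = 0.809017.
Along the incline, y_c = h_c/sinθ = 4.93147/0.809017 = 6.09563 m.
The centroid lies 3.4/2 = 1.7 m below the top edge, so the top edge sits at y_top = 6.09563 − 1.7 = 4.39563 m along the incline.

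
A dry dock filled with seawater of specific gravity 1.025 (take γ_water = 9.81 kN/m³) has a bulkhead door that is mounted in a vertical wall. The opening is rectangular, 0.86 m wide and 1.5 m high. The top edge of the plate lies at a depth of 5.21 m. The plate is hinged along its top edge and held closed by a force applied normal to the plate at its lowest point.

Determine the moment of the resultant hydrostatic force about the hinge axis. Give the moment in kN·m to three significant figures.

γ = 1.025 × 9.81 = 10.05525 kN/m³.
The centroid lies 1.5/2 = 0.75 m below the top edge, so the centroid depth is h_c = 5.21 + 0.75 = 5.96 m.
A = 0.86 × 1.5 = 1.29 m².
Resultant F = γ·h_c·A = 10.05525 × 5.96 × 1.29 = 77.3088 kN.
I_c = b·h³/12 = 0.86 × 1.5³/12 = 0.241875 m⁴.
Centre of pressure: y_p = y_c + I_c/(y_c·A) = 5.96 + 0.241875/(5.96 × 1.29) = 5.96 + 0.0314597 = 5.99146 m along the plane.
The resultant acts 0.75 + 0.0314597 = 0.78146 m (along the plate) below the hinge at the top edge, so the moment about the hinge is M = F × 0.78146 = 77.3088 × 0.78146 = 60.4137 kN·m.

M ≈ 60.4 kN·m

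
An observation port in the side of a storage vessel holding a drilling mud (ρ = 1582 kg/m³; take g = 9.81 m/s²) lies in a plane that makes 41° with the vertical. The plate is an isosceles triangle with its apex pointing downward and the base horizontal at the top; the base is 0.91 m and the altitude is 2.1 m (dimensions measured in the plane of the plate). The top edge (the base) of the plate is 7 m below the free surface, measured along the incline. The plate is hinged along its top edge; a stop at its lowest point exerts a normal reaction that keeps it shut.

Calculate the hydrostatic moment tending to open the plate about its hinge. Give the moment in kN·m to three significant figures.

γ = ρg = 1582 × 9.81 / 1000 = 15.51942 kN/m³.
The plate makes 41° with the vertical, i.e. θ = 90° − 41° = 49° to the horizontal. Measuring y along the incline from the free-surface line, vertical depth h = y·sinθ with sinθ = 0.754710.
With the apex down, the centroid sits h/3 = 2.1/3 = 0.7 m below the base (the top edge), so y_c = 7 + 0.7 = 7.7 m and h_c = 7.7 × 0.754710 = 5.81127 m.
A = ½ × 0.91 × 2.1 = 0.9555 m².
Resultant F = γ·h_c·A = 15.51942 × 5.81127 × 0.9555 = 86.1742 kN.
I_c = b·h³/36 = 0.91 × 2.1³/36 = 0.234098 m⁴.
Centre of pressure: y_p = y_c + I_c/(y_c·A) = 7.7 + 0.234098/(7.7 × 0.9555) = 7.7 + 0.0318182 = 7.73182 m along the plane.
The resultant acts 0.7 + 0.0318182 = 0.731818 m (along the plate) below the hinge at the top edge, so the moment about the hinge is M = F × 0.731818 = 86.1742 × 0.731818 = 63.0638 kN·m.

M ≈ 63.1 kN·m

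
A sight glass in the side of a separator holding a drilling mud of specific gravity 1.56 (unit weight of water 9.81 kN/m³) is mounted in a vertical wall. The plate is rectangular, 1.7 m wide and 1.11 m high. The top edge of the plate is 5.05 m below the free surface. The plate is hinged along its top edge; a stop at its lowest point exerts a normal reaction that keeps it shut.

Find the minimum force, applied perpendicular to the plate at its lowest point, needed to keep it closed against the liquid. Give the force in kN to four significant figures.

γ = 1.56 × 9.81 = 15.3036 kN/m³.
The centroid lies 1.11/2 = 0.555 m below the top edge, so the centroid depth is h_c = 5.05 + 0.555 = 5.605 m.
A = 1.7 × 1.11 = 1.887 m².
Resultant F = γ·h_c·A = 15.3036 × 5.605 × 1.887 = 161.861 kN.
I_c = b·h³/12 = 1.7 × 1.11³/12 = 0.193748 m⁴.
Centre of pressure: y_p = y_c + I_c/(y_c·A) = 5.605 + 0.193748/(5.605 × 1.887) = 5.605 + 0.0183185 = 5.62332 m along the plane.
The resultant acts 0.555 + 0.0183185 = 0.573319 m (along the plate) below the hinge at the top edge, so the moment about the hinge is M = F × 0.573319 = 161.861 × 0.573319 = 92.798 kN·m.
A normal force at the bottom, 1.11 m from the hinge, must supply this moment: P = 92.798/1.11 = 83.6018 kN.

P ≈ 83.60 kN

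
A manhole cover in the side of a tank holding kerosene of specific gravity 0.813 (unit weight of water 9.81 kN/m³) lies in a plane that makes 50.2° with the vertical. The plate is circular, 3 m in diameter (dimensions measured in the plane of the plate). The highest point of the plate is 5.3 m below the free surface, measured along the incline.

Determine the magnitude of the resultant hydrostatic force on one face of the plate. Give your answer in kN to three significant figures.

γ = 0.813 × 9.81 = 7.97553 kN/m³.
The plate makes 50.2° with the vertical, i.e. θ = 90° − 50.2° = 39.8° to the horizontal. Measuring y along the incline from the free-surface line, vertical depth h = y·sinθ with sinθ = 0.640110.
The centroid is at the centre, 1.5 m below the top of the plate, so y_c = 5.3 + 1.5 = 6.8 m and h_c = 6.8 × 0.640110 = 4.35275 m.
A = π(1.5)² = 7.06858 m².
Resultant F = γ·h_c·A = 7.97553 × 4.35275 × 7.06858 = 245.389 kN.

F ≈ 245 kN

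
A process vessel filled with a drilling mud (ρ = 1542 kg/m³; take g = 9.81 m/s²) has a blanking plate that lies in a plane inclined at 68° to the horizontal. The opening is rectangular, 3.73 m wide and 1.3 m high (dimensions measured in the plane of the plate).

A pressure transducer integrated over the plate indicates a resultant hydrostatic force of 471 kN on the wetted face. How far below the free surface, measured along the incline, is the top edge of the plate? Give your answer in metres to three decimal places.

γ = ρg = 1542 × 9.81 / 1000 = 15.12702 kN/m³.
A = 3.73 × 1.3 = 4.849 m².
From F = γ·h_c·A, the centroid depth is h_c = 471/(15.12702 × 4.849) = 6.42119 m.
Let θ = 68° be the plate's angle to the horizontal; measure y along the incline from where the plane meets the free surface. Vertical depth h = y·sinθ with sinθ = 0.927184.
Along the incline, y_c = h_c/sinθ = 6.42119/0.927184 = 6.92548 m.
The centroid lies 1.3/2 = 0.65 m below the top edge, so the top edge sits at y_top = 6.92548 − 0.65 = 6.27548 m along the incline.

y_top ≈ 6.275 m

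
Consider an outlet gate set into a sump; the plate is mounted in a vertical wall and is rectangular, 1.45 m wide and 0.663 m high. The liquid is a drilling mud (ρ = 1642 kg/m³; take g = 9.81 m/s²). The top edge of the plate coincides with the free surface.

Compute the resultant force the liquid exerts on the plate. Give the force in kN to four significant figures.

F ≈ 5.133 kN

γ = ρg = 1642 × 9.81 / 1000 = 16.10802 kN/m³.
The centroid lies 0.663/2 = 0.3315 m below the top edge, so the centroid depth is h_c = 0.3315 m.
A = 1.45 × 0.663 = 0.96135 m².
Resultant F = γ·h_c·A = 16.10802 × 0.3315 × 0.96135 = 5.13343 kN.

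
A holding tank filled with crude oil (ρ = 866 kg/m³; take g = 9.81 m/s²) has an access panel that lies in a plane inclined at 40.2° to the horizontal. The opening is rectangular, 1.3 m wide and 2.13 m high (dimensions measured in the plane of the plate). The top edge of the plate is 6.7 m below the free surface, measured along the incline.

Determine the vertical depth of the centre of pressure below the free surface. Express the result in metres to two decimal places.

γ = ρg = 866 × 9.81 / 1000 = 8.49546 kN/m³.
Let θ = 40.2° be the plate's angle to the horizontal; measure y along the incline from where the plane meets the free surface. Vertical depth h = y·sinθ with sinθ = 0.645458.
The centroid lies 2.13/2 = 1.065 m below the top edge, so y_c = 6.7 + 1.065 = 7.765 m and h_c = 7.765 × 0.645458 = 5.01198 m.
A = 1.3 × 2.13 = 2.769 m².
Resultant F = γ·h_c·A = 8.49546 × 5.01198 × 2.769 = 117.901 kN.
I_c = b·h³/12 = 1.3 × 2.13³/12 = 1.04689 m⁴.
Centre of pressure: y_p = y_c + I_c/(y_c·A) = 7.765 + 1.04689/(7.765 × 2.769) = 7.765 + 0.0486896 = 7.81369 m along the plane.
Vertically, h_p = y_p·sinθ = 7.81369 × 0.645458 = 5.04341 m.

h_p = 5.04 m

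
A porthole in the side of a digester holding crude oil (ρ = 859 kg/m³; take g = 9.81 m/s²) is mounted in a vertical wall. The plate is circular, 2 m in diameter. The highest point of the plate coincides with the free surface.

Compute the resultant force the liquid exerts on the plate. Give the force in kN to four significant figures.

γ = ρg = 859 × 9.81 / 1000 = 8.42679 kN/m³.
The centroid is at the centre, 1 m below the top of the plate, so the centroid depth is h_c = 1 m.
A = π(1)² = 3.14159 m².
Resultant F = γ·h_c·A = 8.42679 × 1 × 3.14159 = 26.4735 kN.

F ≈ 26.47 kN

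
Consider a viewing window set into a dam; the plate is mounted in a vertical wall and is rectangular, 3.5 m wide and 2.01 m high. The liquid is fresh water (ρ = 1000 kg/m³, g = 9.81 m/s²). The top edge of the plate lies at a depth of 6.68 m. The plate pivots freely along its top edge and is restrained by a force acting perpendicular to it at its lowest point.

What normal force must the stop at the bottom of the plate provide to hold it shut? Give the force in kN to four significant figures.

γ = ρg = 1000 × 9.81 = 9810 N/m³ = 9.81 kN/m³.
The centroid lies 2.01/2 = 1.005 m below the top edge, so the centroid depth is h_c = 6.68 + 1.005 = 7.685 m.
A = 3.5 × 2.01 = 7.035 m².
Resultant F = γ·h_c·A = 9.81 × 7.685 × 7.035 = 530.368 kN.
I_c = b·h³/12 = 3.5 × 2.01³/12 = 2.36851 m⁴.
Centre of pressure: y_p = y_c + I_c/(y_c·A) = 7.685 + 2.36851/(7.685 × 7.035) = 7.685 + 0.0438094 = 7.72881 m along the plane.
The resultant acts 1.005 + 0.0438094 = 1.04881 m (along the plate) below the hinge at the top edge, so the moment about the hinge is M = F × 1.04881 = 530.368 × 1.04881 = 556.255 kN·m.
A normal force at the bottom, 2.01 m from the hinge, must supply this moment: P = 556.255/2.01 = 276.744 kN.

P ≈ 276.7 kN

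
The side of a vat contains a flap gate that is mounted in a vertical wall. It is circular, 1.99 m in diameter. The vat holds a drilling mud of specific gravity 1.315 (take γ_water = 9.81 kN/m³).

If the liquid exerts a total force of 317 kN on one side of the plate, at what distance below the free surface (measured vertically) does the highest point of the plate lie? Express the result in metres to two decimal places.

d_top ≈ 6.91 m

γ = 1.315 × 9.81 = 12.90015 kN/m³.
A = π(0.995)² = 3.11026 m².
From F = γ·h_c·A, the centroid depth is h_c = 317/(12.90015 × 3.11026) = 7.90074 m.
The centroid is at the centre, 0.995 m below the top of the plate, so the highest point sits at h_top = 7.90074 − 0.995 = 6.90574 m below the surface.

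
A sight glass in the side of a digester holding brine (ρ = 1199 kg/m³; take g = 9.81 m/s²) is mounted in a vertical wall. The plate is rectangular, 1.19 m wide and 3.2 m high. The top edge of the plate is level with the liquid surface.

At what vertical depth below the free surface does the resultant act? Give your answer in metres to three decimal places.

γ = ρg = 1199 × 9.81 / 1000 = 11.76219 kN/m³.
The centroid lies 3.2/2 = 1.6 m below the top edge, so the centroid depth is h_c = 1.6 m.
A = 1.19 × 3.2 = 3.808 m².
Resultant F = γ·h_c·A = 11.76219 × 1.6 × 3.808 = 71.6647 kN.
I_c = b·h³/12 = 1.19 × 3.2³/12 = 3.24949 m⁴.
Centre of pressure: y_p = y_c + I_c/(y_c·A) = 1.6 + 3.24949/(1.6 × 3.808) = 1.6 + 0.533333 = 2.13333 m along the plane.

h_p = 2.133 m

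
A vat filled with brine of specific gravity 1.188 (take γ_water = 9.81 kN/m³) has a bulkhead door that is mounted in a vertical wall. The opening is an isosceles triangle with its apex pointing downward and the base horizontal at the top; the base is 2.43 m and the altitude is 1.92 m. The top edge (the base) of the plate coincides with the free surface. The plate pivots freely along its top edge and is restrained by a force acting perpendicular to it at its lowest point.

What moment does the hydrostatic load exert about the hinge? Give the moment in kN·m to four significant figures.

γ = 1.188 × 9.81 = 11.65428 kN/m³.
With the apex down, the centroid sits h/3 = 1.92/3 = 0.64 m below the base (the top edge), so the centroid depth is h_c = 0.64 m.
A = ½ × 2.43 × 1.92 = 2.3328 m².
Resultant F = γ·h_c·A = 11.65428 × 0.64 × 2.3328 = 17.3997 kN.
I_c = b·h³/36 = 2.43 × 1.92³/36 = 0.477757 m⁴.
Centre of pressure: y_p = y_c + I_c/(y_c·A) = 0.64 + 0.477757/(0.64 × 2.3328) = 0.64 + 0.32 = 0.96 m along the plane.
The resultant acts 0.64 + 0.32 = 0.96 m (along the plate) below the hinge at the top edge, so the moment about the hinge is M = F × 0.96 = 17.3997 × 0.96 = 16.7037 kN·m.

M ≈ 16.70 kN·m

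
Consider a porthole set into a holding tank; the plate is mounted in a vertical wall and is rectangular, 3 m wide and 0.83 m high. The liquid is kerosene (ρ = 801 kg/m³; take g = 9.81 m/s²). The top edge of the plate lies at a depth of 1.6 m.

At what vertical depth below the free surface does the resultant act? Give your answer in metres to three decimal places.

h_p = 2.043 m

γ = ρg = 801 × 9.81 / 1000 = 7.85781 kN/m³.
The centroid lies 0.83/2 = 0.415 m below the top edge, so the centroid depth is h_c = 1.6 + 0.415 = 2.015 m.
A = 3 × 0.83 = 2.49 m².
Resultant F = γ·h_c·A = 7.85781 × 2.015 × 2.49 = 39.4254 kN.
I_c = b·h³/12 = 3 × 0.83³/12 = 0.142947 m⁴.
Centre of pressure: y_p = y_c + I_c/(y_c·A) = 2.015 + 0.142947/(2.015 × 2.49) = 2.015 + 0.0284905 = 2.04349 m along the plane.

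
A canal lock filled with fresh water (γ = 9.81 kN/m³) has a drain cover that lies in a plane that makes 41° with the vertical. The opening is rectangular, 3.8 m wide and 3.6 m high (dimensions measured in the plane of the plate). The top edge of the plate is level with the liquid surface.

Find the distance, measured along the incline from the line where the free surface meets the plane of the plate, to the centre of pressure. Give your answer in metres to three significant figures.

γ = 9.81 kN/m³.
The plate makes 41° with the vertical, i.e. θ = 90° − 41° = 49° to the horizontal. Measuring y along the incline from the free-surface line, vertical depth h = y·sinθ with sinθ = 0.754710.
The centroid lies 3.6/2 = 1.8 m below the top edge, so y_c = 1.8 m and h_c = 1.8 × 0.754710 = 1.35848 m.
A = 3.8 × 3.6 = 13.68 m².
Resultant F = γ·h_c·A = 9.81 × 1.35848 × 13.68 = 182.309 kN.
I_c = b·h³/12 = 3.8 × 3.6³/12 = 14.7744 m⁴.
Centre of pressure: y_p = y_c + I_c/(y_c·A) = 1.8 + 14.7744/(1.8 × 13.68) = 1.8 + 0.6 = 2.4 m along the plane.

y_p = 2.40 m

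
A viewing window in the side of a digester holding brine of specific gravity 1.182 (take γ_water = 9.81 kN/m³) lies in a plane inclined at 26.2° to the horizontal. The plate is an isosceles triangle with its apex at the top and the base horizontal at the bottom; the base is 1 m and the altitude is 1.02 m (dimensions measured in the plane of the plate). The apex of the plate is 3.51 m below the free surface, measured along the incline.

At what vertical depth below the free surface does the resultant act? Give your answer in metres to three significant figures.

h_p = 1.86 m

γ = 1.182 × 9.81 = 11.59542 kN/m³.
Let θ = 26.2° be the plate's angle to the horizontal; measure y along the incline from where the plane meets the free surface. Vertical depth h = y·sinθ with sinθ = 0.441506.
With the apex up, the centroid sits 2h/3 = 2 × 1.02/3 = 0.68 m below the apex, so y_c = 3.51 + 0.68 = 4.19 m and h_c = 4.19 × 0.441506 = 1.84991 m.
A = ½ × 1 × 1.02 = 0.51 m².
Resultant F = γ·h_c·A = 11.59542 × 1.84991 × 0.51 = 10.9397 kN.
I_c = b·h³/36 = 1 × 1.02³/36 = 0.029478 m⁴.
Centre of pressure: y_p = y_c + I_c/(y_c·A) = 4.19 + 0.029478/(4.19 × 0.51) = 4.19 + 0.0137947 = 4.20379 m along the plane.
Vertically, h_p = y_p·sinθ = 4.20379 × 0.441506 = 1.856 m.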